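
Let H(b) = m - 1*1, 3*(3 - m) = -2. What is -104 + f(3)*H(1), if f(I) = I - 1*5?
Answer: -328/3 ≈ -109.33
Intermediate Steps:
f(I) = -5 + I (f(I) = I - 5 = -5 + I)
m = 11/3 (m = 3 - ⅓*(-2) = 3 + ⅔ = 11/3 ≈ 3.6667)
H(b) = 8/3 (H(b) = 11/3 - 1*1 = 11/3 - 1 = 8/3)
-104 + f(3)*H(1) = -104 + (-5 + 3)*(8/3) = -104 - 2*8/3 = -104 - 16/3 = -328/3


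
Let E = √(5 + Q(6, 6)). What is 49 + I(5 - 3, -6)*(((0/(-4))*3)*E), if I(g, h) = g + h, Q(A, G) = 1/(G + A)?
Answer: 49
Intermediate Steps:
Q(A, G) = 1/(A + G)
E = √183/6 (E = √(5 + 1/(6 + 6)) = √(5 + 1/12) = √(61/12) = √183/6 ≈ 2.2546)
49 + I(5 - 3, -6)*(((0/(-4))*3)*E) = 49 + ((5 - 3) - 6)*(((0/(-4))*3)*(√183/6)) = 49 + (2 - 6)*(((0*(-¼))*3)*(√183/6)) = 49 - 4*0*3*√183/6 = 49 - 0*√183/6 = 49 - 4*0 = 49 + 0 = 49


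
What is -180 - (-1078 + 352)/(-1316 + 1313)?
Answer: -422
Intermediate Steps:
-180 - (-1078 + 352)/(-1316 + 1313) = -180 - (-726)/(-3) = -180 - (-726)*(-1)/3 = -180 - 1*242 = -180 - 242 = -422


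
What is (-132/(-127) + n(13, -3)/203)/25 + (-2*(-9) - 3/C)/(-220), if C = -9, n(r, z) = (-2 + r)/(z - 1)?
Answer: -81791/1933575 ≈ -0.042300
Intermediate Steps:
n(r, z) = (-2 + r)/(-1 + z)
(-132/(-127) + n(13, -3)/203)/25 + (-2*(-9) - 3/C)/(-220) = (-132/(-127) + ((-2 + 13)/(-1 - 3))/203)/25 + (-2*(-9) - 3/(-9))/(-220) = (-132*(-1/127) + (11/(-4))*(1/203))*(1/25) + (18 - 3*(-1/9))*(-1/220) = (132/127 - 1/4*11*(1/203))*(1/25) + (18 + 1/3)*(-1/220) = (132/127 - 11/4*1/203)*(1/25) + (55/3)*(-1/220) = (132/127 - 11/812)*(1/25) - 1/12 = (105787/103124)*(1/25) - 1/12 = 105787/2578100 - 1/12 = -81791/1933575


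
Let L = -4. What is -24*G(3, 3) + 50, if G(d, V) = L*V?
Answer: 338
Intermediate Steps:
G(d, V) = -4*V
-24*G(3, 3) + 50 = -(-96)*3 + 50 = -24*(-12) + 50 = 288 + 50 = 338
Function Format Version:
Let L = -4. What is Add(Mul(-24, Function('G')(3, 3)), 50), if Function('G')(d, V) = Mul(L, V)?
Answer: 338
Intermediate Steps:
Function('G')(d, V) = Mul(-4, V)
Add(Mul(-24, Function('G')(3, 3)), 50) = Add(Mul(-24, Mul(-4, 3)), 50) = Add(Mul(-24, -12), 50) = Add(288, 50) = 338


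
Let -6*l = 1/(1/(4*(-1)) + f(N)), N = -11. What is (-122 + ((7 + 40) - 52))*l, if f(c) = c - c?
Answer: -254/3 ≈ -84.667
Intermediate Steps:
f(c) = 0
l = ⅔ (l = -1/(6*(1/(4*(-1)) + 0)) = -1/(6*(1/(-4) + 0)) = -1/(6*(-¼ + 0)) = -1/(6*(-¼)) = -⅙*(-4) = ⅔ ≈ 0.66667)
(-122 + ((7 + 40) - 52))*l = (-122 + ((7 + 40) - 52))*(⅔) = (-122 + (47 - 52))*(⅔) = (-122 - 5)*(⅔) = -127*⅔ = -254/3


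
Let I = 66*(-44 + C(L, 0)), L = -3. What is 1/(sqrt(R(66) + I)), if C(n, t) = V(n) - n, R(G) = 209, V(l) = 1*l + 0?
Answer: -I*sqrt(55)/385 ≈ -0.019263*I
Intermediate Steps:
V(l) = l (V(l) = l + 0 = l)
C(n, t) = 0 (C(n, t) = n - n = 0)
I = -2904 (I = 66*(-44 + 0) = 66*(-44) = -2904)
1/(sqrt(R(66) + I)) = 1/(sqrt(209 - 2904)) = 1/(sqrt(-2695)) = 1/(7*I*sqrt(55)) = -I*sqrt(55)/385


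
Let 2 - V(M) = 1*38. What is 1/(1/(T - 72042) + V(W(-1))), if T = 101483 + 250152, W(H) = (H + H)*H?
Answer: -279593/10065347 ≈ -0.027778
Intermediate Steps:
W(H) = 2*H**2 (W(H) = (2*H)*H = 2*H**2)
V(M) = -36 (V(M) = 2 - 38 = -36)
T = 351635
1/(1/(T - 72042) + V(W(-1))) = 1/(1/(351635 - 72042) - 36) = 1/(1/279593 - 36) = 1/(-10065347/279593) = -279593/10065347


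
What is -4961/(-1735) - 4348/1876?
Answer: 440764/813715 ≈ 0.54167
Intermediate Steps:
-4961/(-1735) - 4348/1876 = -4961*(-1/1735) - 4348*1/1876 = 4961/1735 - 1087/469 = 440764/813715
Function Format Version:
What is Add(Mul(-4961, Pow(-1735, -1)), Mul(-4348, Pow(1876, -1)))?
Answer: Rational(440764, 813715) ≈ 0.54167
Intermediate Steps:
Add(Mul(-4961, Pow(-1735, -1)), Mul(-4348, Pow(1876, -1))) = Add(Mul(-4961, Rational(-1, 1735)), Mul(-4348, Rational(1, 1876))) = Add(Rational(4961, 1735), Rational(-1087, 469)) = Rational(440764, 813715)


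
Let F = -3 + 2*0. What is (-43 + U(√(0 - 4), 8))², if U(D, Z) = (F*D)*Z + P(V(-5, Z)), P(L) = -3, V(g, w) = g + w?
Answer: -188 + 4416*I ≈ -188.0 + 4416.0*I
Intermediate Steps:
F = -3 (F = -3 + 0 = -3)
U(D, Z) = -3 - 3*D*Z (U(D, Z) = (-3*D)*Z - 3 = -3*D*Z - 3 = -3 - 3*D*Z)
(-43 + U(√(0 - 4), 8))² = (-43 + (-3 - 3*√(0 - 4)*8))² = (-43 + (-3 - 3*√(-4)*8))² = (-43 + (-3 - 3*2*I*8))² = (-43 + (-3 - 48*I))² = (-46 - 48*I)²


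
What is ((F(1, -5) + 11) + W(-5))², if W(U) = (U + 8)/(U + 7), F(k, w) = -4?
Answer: 289/4 ≈ 72.250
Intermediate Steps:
W(U) = (8 + U)/(7 + U)
((F(1, -5) + 11) + W(-5))² = ((-4 + 11) + (8 - 5)/(7 - 5))² = (7 + 3/2)² = (17/2)² = 289/4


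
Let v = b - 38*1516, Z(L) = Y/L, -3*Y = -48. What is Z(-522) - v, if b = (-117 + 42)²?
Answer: 13567555/261 ≈ 51983.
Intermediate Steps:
Y = 16 (Y = -⅓*(-48) = 16)
b = 5625 (b = (-75)² = 5625)
Z(L) = 16/L
v = -51983 (v = 5625 - 38*1516 = 5625 - 1*57608 = 5625 - 57608 = -51983)
Z(-522) - v = 16/(-522) - 1*(-51983) = 16*(-1/522) + 51983 = -8/261 + 51983 = 13567555/261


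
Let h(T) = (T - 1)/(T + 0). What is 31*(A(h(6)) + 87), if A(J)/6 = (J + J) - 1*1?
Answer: 2821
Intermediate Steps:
h(T) = (-1 + T)/T
A(J) = -6 + 12*J (A(J) = 6*((J + J) - 1*1) = 6*(2*J - 1) = 6*(-1 + 2*J) = -6 + 12*J)
31*(A(h(6)) + 87) = 31*((-6 + 12*((-1 + 6)/6)) + 87) = 31*((-6 + 12*((⅙)*5)) + 87) = 31*((-6 + 12*(⅚)) + 87) = 31*((-6 + 10) + 87) = 31*(4 + 87) = 31*91 = 2821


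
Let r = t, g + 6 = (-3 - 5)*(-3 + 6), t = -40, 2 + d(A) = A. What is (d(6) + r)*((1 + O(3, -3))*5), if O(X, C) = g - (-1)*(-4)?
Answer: 5940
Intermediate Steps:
d(A) = -2 + A
g = -30 (g = -6 + (-3 - 5)*(-3 + 6) = -6 - 8*3 = -6 - 24 = -30)
r = -40
O(X, C) = -34 (O(X, C) = -30 - (-1)*(-4) = -30 - 1*4 = -30 - 4 = -34)
(d(6) + r)*((1 + O(3, -3))*5) = ((-2 + 6) - 40)*((1 - 34)*5) = (4 - 40)*(-33*5) = -36*(-165) = 5940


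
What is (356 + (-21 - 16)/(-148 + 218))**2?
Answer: 619163689/4900 ≈ 1.2636e+5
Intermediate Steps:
(356 + (-21 - 16)/(-148 + 218))**2 = (356 - 37/70)**2 = (24883/70)**2 = 619163689/4900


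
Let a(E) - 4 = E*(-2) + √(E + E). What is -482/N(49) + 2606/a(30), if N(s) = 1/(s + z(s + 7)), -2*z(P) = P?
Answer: -7820302/769 - 1303*√15/769 ≈ -10176.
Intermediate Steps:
z(P) = -P/2
N(s) = 1/(-7/2 + s/2) (N(s) = 1/(s - (s + 7)/2) = 1/(s - (7 + s)/2) = 1/(s + (-7/2 - s/2)) = 1/(-7/2 + s/2))
a(E) = 4 - 2*E + √2*√E (a(E) = 4 + (E*(-2) + √(E + E)) = 4 + (-2*E + √(2*E)) = 4 + (-2*E + √2*√E) = 4 - 2*E + √2*√E)
-482/N(49) + 2606/a(30) = -482/(2/(-7 + 49)) + 2606/(4 - 2*30 + √2*√30) = -482/(2/42) + 2606/(4 - 60 + 2*√15) = -482/(2*(1/42)) + 2606/(-56 + 2*√15) = -482/1/21 + 2606/(-56 + 2*√15) = -482*21 + 2606/(-56 + 2*√15) = -10122 + 2606/(-56 + 2*√15)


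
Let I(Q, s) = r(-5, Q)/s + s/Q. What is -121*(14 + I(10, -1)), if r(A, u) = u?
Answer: -4719/10 ≈ -471.90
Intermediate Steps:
I(Q, s) = Q/s + s/Q
-121*(14 + I(10, -1)) = -121*(14 + (10/(-1) - 1/10)) = -121*(14 + (10*(-1) - 1*1/10)) = -121*(14 + (-10 - 1/10)) = -121*(14 - 101/10) = -121*39/10 = -4719/10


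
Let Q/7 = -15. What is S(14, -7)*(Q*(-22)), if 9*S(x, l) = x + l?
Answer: 5390/3 ≈ 1796.7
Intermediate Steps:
Q = -105 (Q = 7*(-15) = -105)
S(x, l) = l/9 + x/9 (S(x, l) = (x + l)/9 = (l + x)/9 = l/9 + x/9)
S(14, -7)*(Q*(-22)) = ((1/9)*(-7) + (1/9)*14)*(-105*(-22)) = (-7/9 + 14/9)*2310 = (7/9)*2310 = 5390/3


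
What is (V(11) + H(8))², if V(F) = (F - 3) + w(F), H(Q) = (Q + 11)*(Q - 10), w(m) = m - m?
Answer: 900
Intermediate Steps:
w(m) = 0
H(Q) = (-10 + Q)*(11 + Q) (H(Q) = (11 + Q)*(-10 + Q) = (-10 + Q)*(11 + Q))
V(F) = -3 + F (V(F) = (F - 3) + 0 = (-3 + F) + 0 = -3 + F)
(V(11) + H(8))² = ((-3 + 11) + (-110 + 8 + 8²))² = (8 + (-110 + 8 + 64))² = (8 - 38)² = (-30)² = 900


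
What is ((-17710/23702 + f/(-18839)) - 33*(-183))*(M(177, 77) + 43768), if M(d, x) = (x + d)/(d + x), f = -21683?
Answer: 8430930208498853/31894427 ≈ 2.6434e+8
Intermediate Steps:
M(d, x) = 1 (M(d, x) = (d + x)/(d + x) = 1)
((-17710/23702 + f/(-18839)) - 33*(-183))*(M(177, 77) + 43768) = ((-17710/23702 - 21683/(-18839)) - 33*(-183))*(1 + 43768) = ((-17710*1/23702 - 21683*(-1/18839)) + 6039)*43769 = ((-1265/1693 + 21683/18839) + 6039)*43769 = (12877984/31894427 + 6039)*43769 = (192623322637/31894427)*43769 = 8430930208498853/31894427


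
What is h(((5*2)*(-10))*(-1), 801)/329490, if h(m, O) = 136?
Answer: 68/164745 ≈ 0.00041276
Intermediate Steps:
h(((5*2)*(-10))*(-1), 801)/329490 = 136/329490 = 136*(1/329490) = 68/164745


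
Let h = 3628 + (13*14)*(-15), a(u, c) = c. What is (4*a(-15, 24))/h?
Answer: 48/449 ≈ 0.10690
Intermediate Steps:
h = 898 (h = 3628 + 182*(-15) = 3628 - 2730 = 898)
(4*a(-15, 24))/h = (4*24)/898 = 96*(1/898) = 48/449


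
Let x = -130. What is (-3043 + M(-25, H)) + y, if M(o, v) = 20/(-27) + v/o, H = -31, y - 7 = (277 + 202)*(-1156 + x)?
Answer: -417844913/675 ≈ -6.1903e+5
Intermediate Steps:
y = -615987 (y = 7 + (277 + 202)*(-1156 - 130) = 7 + 479*(-1286) = 7 - 615994 = -615987)
M(o, v) = -20/27 + v/o (M(o, v) = 20*(-1/27) + v/o = -20/27 + v/o)
(-3043 + M(-25, H)) + y = (-3043 + (-20/27 - 31/(-25))) - 615987 = (-3043 + (-20/27 - 31*(-1/25))) - 615987 = (-3043 + (-20/27 + 31/25)) - 615987 = (-3043 + 337/675) - 615987 = -2053688/675 - 615987 = -417844913/675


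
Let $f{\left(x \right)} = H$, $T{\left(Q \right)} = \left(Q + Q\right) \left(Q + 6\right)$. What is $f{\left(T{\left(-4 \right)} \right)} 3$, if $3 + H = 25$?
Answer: $66$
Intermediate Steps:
$T{\left(Q \right)} = 2 Q \left(6 + Q\right)$
$H = 22$ ($H = -3 + 25 = 22$)
$f{\left(x \right)} = 22$
$f{\left(T{\left(-4 \right)} \right)} 3 = 22 \cdot 3 = 66$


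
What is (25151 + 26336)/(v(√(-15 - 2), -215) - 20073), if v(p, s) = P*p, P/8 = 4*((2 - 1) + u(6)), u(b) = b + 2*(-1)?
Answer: -1033498551/403360529 - 8237920*I*√17/403360529 ≈ -2.5622 - 0.084207*I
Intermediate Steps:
u(b) = -2 + b (u(b) = b - 2 = -2 + b)
P = 160 (P = 8*(4*((2 - 1) + (-2 + 6))) = 8*(4*(1 + 4)) = 8*(4*5) = 8*20 = 160)
v(p, s) = 160*p
(25151 + 26336)/(v(√(-15 - 2), -215) - 20073) = (25151 + 26336)/(160*√(-15 - 2) - 20073) = 51487/(160*√(-17) - 20073) = 51487/(160*(I*√17) - 20073) = 51487/(160*I*√17 - 20073) = 51487/(-20073 + 160*I*√17)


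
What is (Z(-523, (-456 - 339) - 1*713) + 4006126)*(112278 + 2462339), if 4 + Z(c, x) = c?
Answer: 10312883280583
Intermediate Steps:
Z(c, x) = -4 + c
(Z(-523, (-456 - 339) - 1*713) + 4006126)*(112278 + 2462339) = ((-4 - 523) + 4006126)*(112278 + 2462339) = (-527 + 4006126)*2574617 = 4005599*2574617 = 10312883280583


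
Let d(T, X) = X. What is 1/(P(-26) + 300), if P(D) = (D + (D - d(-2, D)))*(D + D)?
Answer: 1/1652 ≈ 0.00060533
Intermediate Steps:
P(D) = 2*D² (P(D) = (D + (D - D))*(D + D) = (D + 0)*(2*D) = D*(2*D) = 2*D²)
1/(P(-26) + 300) = 1/(2*(-26)² + 300) = 1/(2*676 + 300) = 1/(1352 + 300) = 1/1652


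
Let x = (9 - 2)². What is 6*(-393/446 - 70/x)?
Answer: -21633/1561 ≈ -13.858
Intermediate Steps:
x = 49 (x = 7² = 49)
6*(-393/446 - 70/x) = 6*(-393/446 - 70/49) = 6*(-393*1/446 - 70*1/49) = 6*(-393/446 - 10/7) = 6*(-7211/3122) = -21633/1561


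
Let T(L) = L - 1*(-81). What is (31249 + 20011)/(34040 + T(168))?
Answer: 51260/34289 ≈ 1.4949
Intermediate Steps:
T(L) = 81 + L (T(L) = L + 81 = 81 + L)
(31249 + 20011)/(34040 + T(168)) = (31249 + 20011)/(34040 + (81 + 168)) = 51260/(34040 + 249) = 51260/34289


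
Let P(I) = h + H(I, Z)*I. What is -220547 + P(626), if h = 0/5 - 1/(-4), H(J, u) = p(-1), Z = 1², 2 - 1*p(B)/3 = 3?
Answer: -889699/4 ≈ -2.2242e+5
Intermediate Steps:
p(B) = -3 (p(B) = 6 - 3*3 = 6 - 9 = -3)
Z = 1
H(J, u) = -3
h = ¼ (h = 0*(⅕) - 1*(-¼) = 0 + ¼ = ¼ ≈ 0.25000)
P(I) = ¼ - 3*I
-220547 + P(626) = -220547 + (¼ - 3*626) = -220547 + (¼ - 1878) = -220547 - 7511/4 = -889699/4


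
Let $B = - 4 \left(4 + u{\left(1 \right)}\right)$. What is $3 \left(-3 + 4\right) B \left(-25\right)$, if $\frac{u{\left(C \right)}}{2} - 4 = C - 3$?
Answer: $2400$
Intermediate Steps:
$u{\left(C \right)} = 2 + 2 C$ ($u{\left(C \right)} = 8 + 2 \left(C - 3\right) = 8 + 2 \left(-3 + C\right) = 8 + \left(-6 + 2 C\right) = 2 + 2 C$)
$B = -32$ ($B = - 4 \left(4 + \left(2 + 2 \cdot 1\right)\right) = - 4 \left(4 + \left(2 + 2\right)\right) = - 4 \left(4 + 4\right) = \left(-4\right) 8 = -32$)
$3 \left(-3 + 4\right) B \left(-25\right) = 3 \left(-3 + 4\right) \left(-32\right) \left(-25\right) = 3 \cdot 1 \left(-32\right) \left(-25\right) = 3 \left(-32\right) \left(-25\right) = \left(-96\right) \left(-25\right) = 2400$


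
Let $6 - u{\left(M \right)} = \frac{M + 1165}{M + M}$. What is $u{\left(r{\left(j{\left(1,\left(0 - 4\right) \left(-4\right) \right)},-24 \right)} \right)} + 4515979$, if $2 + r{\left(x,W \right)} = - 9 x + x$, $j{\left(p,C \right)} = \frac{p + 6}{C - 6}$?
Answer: $\frac{343220647}{76} \approx 4.5161 \cdot 10^{6}$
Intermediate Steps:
$j{\left(p,C \right)} = \frac{6 + p}{-6 + C}$
$r{\left(x,W \right)} = -2 - 8 x$ ($r{\left(x,W \right)} = -2 + \left(- 9 x + x\right) = -2 - 8 x$)
$u{\left(M \right)} = 6 - \frac{1165 + M}{2 M}$ ($u{\left(M \right)} = 6 - \frac{M + 1165}{M + M} = 6 - \frac{1165 + M}{2 M}$)
$u{\left(r{\left(j{\left(1,\left(0 - 4\right) \left(-4\right) \right)},-24 \right)} \right)} + 4515979 = \frac{-1165 + 11 \left(-2 - 8 \frac{6 + 1}{-6 + \left(0 - 4\right) \left(-4\right)}\right)}{2 \left(-2 - 8 \frac{6 + 1}{-6 + \left(0 - 4\right) \left(-4\right)}\right)} + 4515979 = \frac{-1165 + 11 \left(-2 - 8 \frac{1}{-6 - -16} \cdot 7\right)}{2 \left(-2 - 8 \frac{1}{-6 - -16} \cdot 7\right)} + 4515979 = \frac{-1165 + 11 \left(-2 - 8 \frac{1}{-6 + 16} \cdot 7\right)}{2 \left(-2 - 8 \frac{1}{-6 + 16} \cdot 7\right)} + 4515979 = \frac{-1165 + 11 \left(-2 - 8 \cdot \frac{1}{10} \cdot 7\right)}{2 \left(-2 - 8 \cdot \frac{1}{10} \cdot 7\right)} + 4515979 = \frac{-1165 + 11 \left(-2 - \frac{28}{5}\right)}{2 \left(-2 - \frac{28}{5}\right)} + 4515979 = \frac{-1165 + 11 \left(- \frac{38}{5}\right)}{2 \left(- \frac{38}{5}\right)} + 4515979 = \frac{1}{2} \left(- \frac{5}{38}\right) \left(-1165 - \frac{418}{5}\right) + 4515979 = \frac{1}{2} \left(- \frac{5}{38}\right) \left(- \frac{6243}{5}\right) + 4515979 = \frac{6243}{76} + 4515979 = \frac{343220647}{76}$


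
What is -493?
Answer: -493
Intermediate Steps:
-493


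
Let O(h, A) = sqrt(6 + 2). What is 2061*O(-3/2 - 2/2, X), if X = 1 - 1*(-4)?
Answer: 4122*sqrt(2) ≈ 5829.4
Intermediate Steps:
X = 5 (X = 1 + 4 = 5)
O(h, A) = 2*sqrt(2) (O(h, A) = sqrt(8) = 2*sqrt(2))
2061*O(-3/2 - 2/2, X) = 2061*(2*sqrt(2)) = 4122*sqrt(2)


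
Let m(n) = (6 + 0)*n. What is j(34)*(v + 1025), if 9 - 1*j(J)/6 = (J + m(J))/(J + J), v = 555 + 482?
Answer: 68046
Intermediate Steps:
v = 1037
m(n) = 6*n
j(J) = 33 (j(J) = 54 - 6*(J + 6*J)/(J + J) = 54 - 6*7*J/(2*J) = 54 - 6*7*J*1/(2*J) = 54 - 6*7/2 = 54 - 21 = 33)
j(34)*(v + 1025) = 33*(1037 + 1025) = 33*2062 = 68046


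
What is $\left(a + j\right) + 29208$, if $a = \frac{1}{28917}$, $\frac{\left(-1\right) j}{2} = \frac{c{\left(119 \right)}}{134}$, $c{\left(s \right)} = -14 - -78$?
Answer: $\frac{56586867691}{1937439} \approx 29207.0$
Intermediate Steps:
$c{\left(s \right)} = 64$ ($c{\left(s \right)} = -14 + 78 = 64$)
$j = - \frac{64}{67}$ ($j = - 2 \cdot \frac{64}{134} = - 2 \cdot 64 \cdot \frac{1}{134} = \left(-2\right) \frac{32}{67} = - \frac{64}{67} \approx -0.95522$)
$a = \frac{1}{28917} \approx 3.4582 \cdot 10^{-5}$
$\left(a + j\right) + 29208 = \left(\frac{1}{28917} - \frac{64}{67}\right) + 29208 = - \frac{1850621}{1937439} + 29208 = \frac{56586867691}{1937439}$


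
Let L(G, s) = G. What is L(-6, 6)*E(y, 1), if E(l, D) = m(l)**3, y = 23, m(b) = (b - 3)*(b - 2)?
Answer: -444528000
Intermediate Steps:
m(b) = (-3 + b)*(-2 + b)
E(l, D) = (6 + l**2 - 5*l)**3
L(-6, 6)*E(y, 1) = -6*(6 + 23**2 - 5*23)**3 = -6*(6 + 529 - 115)**3 = -6*420**3 = -6*74088000 = -444528000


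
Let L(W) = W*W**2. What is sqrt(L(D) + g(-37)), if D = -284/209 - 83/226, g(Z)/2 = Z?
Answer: I*sqrt(393940475110629534758)/2231050756 ≈ 8.8962*I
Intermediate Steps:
g(Z) = 2*Z
D = -81531/47234 (D = -284*1/209 - 83*1/226 = -284/209 - 83/226 = -81531/47234 ≈ -1.7261)
L(W) = W**3
sqrt(L(D) + g(-37)) = sqrt((-81531/47234)**3 + 2*(-37)) = sqrt(-541961339244291/105381451408904 - 74) = sqrt(-8340188743503187/105381451408904) = I*sqrt(393940475110629534758)/2231050756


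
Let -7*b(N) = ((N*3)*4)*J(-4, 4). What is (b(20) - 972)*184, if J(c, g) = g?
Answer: -1428576/7 ≈ -2.0408e+5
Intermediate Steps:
b(N) = -48*N/7 (b(N) = -(N*3)*4*4/7 = -(3*N)*4*4/7 = -12*N*4/7 = -48*N/7)
(b(20) - 972)*184 = (-48/7*20 - 972)*184 = (-960/7 - 972)*184 = -7764/7*184 = -1428576/7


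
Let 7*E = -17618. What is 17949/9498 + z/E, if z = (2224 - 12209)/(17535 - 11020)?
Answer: 34347881299/18169875041 ≈ 1.8904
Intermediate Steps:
E = -17618/7 (E = (⅐)*(-17618) = -17618/7 ≈ -2516.9)
z = -1997/1303 (z = -9985/6515 = -9985*1/6515 = -1997/1303 ≈ -1.5326)
17949/9498 + z/E = 17949/9498 - 1997/(1303*(-17618/7)) = 17949*(1/9498) - 1997/1303*(-7/17618) = 5983/3166 + 13979/22956254 = 34347881299/18169875041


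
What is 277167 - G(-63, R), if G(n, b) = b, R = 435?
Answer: 276732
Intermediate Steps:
277167 - G(-63, R) = 277167 - 1*435 = 277167 - 435 = 276732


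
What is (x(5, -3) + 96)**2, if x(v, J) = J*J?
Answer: 11025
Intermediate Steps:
x(v, J) = J**2
(x(5, -3) + 96)**2 = ((-3)**2 + 96)**2 = (9 + 96)**2 = 105**2 = 11025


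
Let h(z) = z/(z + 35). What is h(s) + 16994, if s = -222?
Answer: 3178100/187 ≈ 16995.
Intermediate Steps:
h(z) = z/(35 + z)
h(s) + 16994 = -222/(35 - 222) + 16994 = -222/(-187) + 16994 = -222*(-1/187) + 16994 = 222/187 + 16994 = 3178100/187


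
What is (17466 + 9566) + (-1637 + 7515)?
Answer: 32910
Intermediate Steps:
(17466 + 9566) + (-1637 + 7515) = 27032 + 5878 = 32910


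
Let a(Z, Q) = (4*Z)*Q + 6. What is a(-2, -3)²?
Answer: 900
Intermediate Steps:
a(Z, Q) = 6 + 4*Q*Z (a(Z, Q) = 4*Q*Z + 6 = 6 + 4*Q*Z)
a(-2, -3)² = (6 + 4*(-3)*(-2))² = (6 + 24)² = 30² = 900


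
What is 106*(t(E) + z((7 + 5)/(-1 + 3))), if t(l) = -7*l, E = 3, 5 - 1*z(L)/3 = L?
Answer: -2544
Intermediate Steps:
z(L) = 15 - 3*L
106*(t(E) + z((7 + 5)/(-1 + 3))) = 106*(-7*3 + (15 - 3*(7 + 5)/(-1 + 3))) = 106*(-21 + (15 - 36/2)) = 106*(-21 + (15 - 3*6)) = 106*(-21 + (15 - 18)) = 106*(-21 - 3) = 106*(-24) = -2544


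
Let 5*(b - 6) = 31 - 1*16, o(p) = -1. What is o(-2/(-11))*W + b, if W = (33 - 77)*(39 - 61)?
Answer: -959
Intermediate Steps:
W = 968 (W = -44*(-22) = 968)
b = 9 (b = 6 + (31 - 1*16)/5 = 6 + (31 - 16)/5 = 6 + (⅕)*15 = 6 + 3 = 9)
o(-2/(-11))*W + b = -1*968 + 9 = -968 + 9 = -959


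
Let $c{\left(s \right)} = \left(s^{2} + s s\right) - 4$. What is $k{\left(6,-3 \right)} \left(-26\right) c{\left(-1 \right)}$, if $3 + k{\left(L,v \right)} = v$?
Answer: $-312$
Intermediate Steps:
$c{\left(s \right)} = -4 + 2 s^{2}$ ($c{\left(s \right)} = \left(s^{2} + s^{2}\right) - 4 = 2 s^{2} - 4 = -4 + 2 s^{2}$)
$k{\left(L,v \right)} = -3 + v$
$k{\left(6,-3 \right)} \left(-26\right) c{\left(-1 \right)} = \left(-3 - 3\right) \left(-26\right) \left(-4 + 2 \left(-1\right)^{2}\right) = \left(-6\right) \left(-26\right) \left(-4 + 2 \cdot 1\right) = 156 \left(-4 + 2\right) = 156 \left(-2\right) = -312$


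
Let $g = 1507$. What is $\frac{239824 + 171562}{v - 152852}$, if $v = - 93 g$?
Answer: $- \frac{411386}{293003} \approx -1.404$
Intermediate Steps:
$v = -140151$ ($v = \left(-93\right) 1507 = -140151$)
$\frac{239824 + 171562}{v - 152852} = \frac{239824 + 171562}{-140151 - 152852} = \frac{411386}{-293003} = 411386 \left(- \frac{1}{293003}\right) = - \frac{411386}{293003}$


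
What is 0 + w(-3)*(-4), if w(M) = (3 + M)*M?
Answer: 0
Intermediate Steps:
w(M) = M*(3 + M)
0 + w(-3)*(-4) = 0 - 3*(3 - 3)*(-4) = 0 - 3*0*(-4) = 0 + 0*(-4) = 0 + 0 = 0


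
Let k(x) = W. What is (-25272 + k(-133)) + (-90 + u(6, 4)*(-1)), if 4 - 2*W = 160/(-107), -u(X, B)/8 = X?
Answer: -2708304/107 ≈ -25311.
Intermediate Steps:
u(X, B) = -8*X
W = 294/107 (W = 2 - 80/(-107) = 2 - 80*(-1)/107 = 2 - ½*(-160/107) = 2 + 80/107 = 294/107 ≈ 2.7477)
k(x) = 294/107
(-25272 + k(-133)) + (-90 + u(6, 4)*(-1)) = (-25272 + 294/107) + (-90 - 8*6*(-1)) = -2703810/107 + (-90 - 48*(-1)) = -2703810/107 + (-90 + 48) = -2703810/107 - 42 = -2708304/107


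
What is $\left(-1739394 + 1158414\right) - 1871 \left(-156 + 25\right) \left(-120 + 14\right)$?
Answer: $-26561686$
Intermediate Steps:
$\left(-1739394 + 1158414\right) - 1871 \left(-156 + 25\right) \left(-120 + 14\right) = -580980 - 1871 \left(\left(-131\right) \left(-106\right)\right) = -580980 - 25980706 = -26561686$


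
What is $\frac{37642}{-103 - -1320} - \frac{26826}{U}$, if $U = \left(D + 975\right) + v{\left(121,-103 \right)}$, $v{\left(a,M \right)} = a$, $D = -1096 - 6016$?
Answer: $\frac{129550757}{3660736} \approx 35.389$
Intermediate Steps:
$D = -7112$ ($D = -1096 - 6016 = -7112$)
$U = -6016$ ($U = \left(-7112 + 975\right) + 121 = -6137 + 121 = -6016$)
$\frac{37642}{-103 - -1320} - \frac{26826}{U} = \frac{37642}{-103 - -1320} - \frac{26826}{-6016} = \frac{37642}{-103 + 1320} - - \frac{13413}{3008} = \frac{37642}{1217} + \frac{13413}{3008} = \frac{129550757}{3660736}$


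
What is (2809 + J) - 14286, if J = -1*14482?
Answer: -25959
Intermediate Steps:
J = -14482
(2809 + J) - 14286 = (2809 - 14482) - 14286 = -11673 - 14286 = -25959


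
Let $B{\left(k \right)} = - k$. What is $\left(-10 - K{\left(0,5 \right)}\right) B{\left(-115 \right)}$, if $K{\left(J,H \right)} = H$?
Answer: $-1725$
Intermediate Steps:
$\left(-10 - K{\left(0,5 \right)}\right) B{\left(-115 \right)} = \left(-10 - 5\right) \left(\left(-1\right) \left(-115\right)\right) = \left(-10 - 5\right) 115 = \left(-15\right) 115 = -1725$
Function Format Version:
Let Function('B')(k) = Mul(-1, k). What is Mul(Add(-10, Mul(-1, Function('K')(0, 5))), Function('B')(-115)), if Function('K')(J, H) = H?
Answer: -1725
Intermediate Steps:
Mul(Add(-10, Mul(-1, Function('K')(0, 5))), Function('B')(-115)) = Mul(Add(-10, Mul(-1, 5)), Mul(-1, -115)) = Mul(Add(-10, -5), 115) = Mul(-15, 115) = -1725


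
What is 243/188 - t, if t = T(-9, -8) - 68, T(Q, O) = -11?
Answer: 15095/188 ≈ 80.293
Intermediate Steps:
t = -79 (t = -11 - 68 = -79)
243/188 - t = 243/188 - 1*(-79) = 243*(1/188) + 79 = 243/188 + 79 = 15095/188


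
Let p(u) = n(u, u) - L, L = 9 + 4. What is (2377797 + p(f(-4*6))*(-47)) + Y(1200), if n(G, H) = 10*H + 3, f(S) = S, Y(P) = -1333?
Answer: 2388214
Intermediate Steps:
n(G, H) = 3 + 10*H
L = 13
p(u) = -10 + 10*u (p(u) = (3 + 10*u) - 1*13 = (3 + 10*u) - 13 = -10 + 10*u)
(2377797 + p(f(-4*6))*(-47)) + Y(1200) = (2377797 + (-10 + 10*(-4*6))*(-47)) - 1333 = (2377797 + (-10 + 10*(-24))*(-47)) - 1333 = (2377797 + (-10 - 240)*(-47)) - 1333 = (2377797 - 250*(-47)) - 1333 = (2377797 + 11750) - 1333 = 2389547 - 1333 = 2388214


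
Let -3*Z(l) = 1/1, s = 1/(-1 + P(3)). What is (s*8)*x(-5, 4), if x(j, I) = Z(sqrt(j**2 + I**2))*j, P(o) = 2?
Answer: 40/3 ≈ 13.333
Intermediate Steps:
s = 1 (s = 1/(-1 + 2) = 1/1 = 1)
Z(l) = -1/3 (Z(l) = -1/3/1 = -1/3*1 = -1/3)
x(j, I) = -j/3
(s*8)*x(-5, 4) = (1*8)*(-1/3*(-5)) = 8*(5/3) = 40/3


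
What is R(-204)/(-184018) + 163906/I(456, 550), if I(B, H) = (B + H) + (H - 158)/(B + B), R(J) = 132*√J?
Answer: 18685284/114733 - 132*I*√51/92009 ≈ 162.86 - 0.010245*I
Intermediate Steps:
I(B, H) = B + H + (-158 + H)/(2*B) (I(B, H) = (B + H) + (-158 + H)/((2*B)) = (B + H) + (-158 + H)*(1/(2*B)) = (B + H) + (-158 + H)/(2*B) = B + H + (-158 + H)/(2*B))
R(-204)/(-184018) + 163906/I(456, 550) = (132*√(-204))/(-184018) + 163906/(((-79 + (½)*550 + 456*(456 + 550))/456)) = (132*(2*I*√51))*(-1/184018) + 163906/(((-79 + 275 + 456*1006)/456)) = (264*I*√51)*(-1/184018) + 163906/(((-79 + 275 + 458736)/456)) = -132*I*√51/92009 + 163906/(((1/456)*458932)) = -132*I*√51/92009 + 163906/(114733/114) = -132*I*√51/92009 + 163906*(114/114733) = -132*I*√51/92009 + 18685284/114733 = 18685284/114733 - 132*I*√51/92009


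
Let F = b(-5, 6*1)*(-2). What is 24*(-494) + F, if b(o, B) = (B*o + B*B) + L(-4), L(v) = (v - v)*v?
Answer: -11868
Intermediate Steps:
L(v) = 0 (L(v) = 0*v = 0)
b(o, B) = B² + B*o (b(o, B) = (B*o + B*B) + 0 = (B*o + B²) + 0 = (B² + B*o) + 0 = B² + B*o)
F = -12 (F = ((6*1)*(6*1 - 5))*(-2) = (6*(6 - 5))*(-2) = (6*1)*(-2) = 6*(-2) = -12)
24*(-494) + F = 24*(-494) - 12 = -11856 - 12 = -11868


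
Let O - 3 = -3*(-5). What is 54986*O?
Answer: 989748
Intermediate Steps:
O = 18 (O = 3 - 3*(-5) = 3 + 15 = 18)
54986*O = 54986*18 = 989748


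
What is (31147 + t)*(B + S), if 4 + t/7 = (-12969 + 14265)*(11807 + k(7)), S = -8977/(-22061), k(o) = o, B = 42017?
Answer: 99375775212650178/22061 ≈ 4.5046e+12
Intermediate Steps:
S = 8977/22061 (S = -8977*(-1/22061) = 8977/22061 ≈ 0.40692)
t = 107176580 (t = -28 + 7*((-12969 + 14265)*(11807 + 7)) = -28 + 7*(1296*11814) = -28 + 7*15310944 = -28 + 107176608 = 107176580)
(31147 + t)*(B + S) = (31147 + 107176580)*(42017 + 8977/22061) = 107207727*(926946014/22061) = 99375775212650178/22061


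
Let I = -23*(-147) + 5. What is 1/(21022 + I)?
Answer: 1/24408 ≈ 4.0970e-5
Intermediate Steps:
I = 3386 (I = 3381 + 5 = 3386)
1/(21022 + I) = 1/(21022 + 3386) = 1/24408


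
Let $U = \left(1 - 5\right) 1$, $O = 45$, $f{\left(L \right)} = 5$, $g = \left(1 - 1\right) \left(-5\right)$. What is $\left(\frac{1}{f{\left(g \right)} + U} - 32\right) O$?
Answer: $-1395$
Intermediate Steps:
$g = 0$ ($g = 0 \left(-5\right) = 0$)
$U = -4$ ($U = \left(-4\right) 1 = -4$)
$\left(\frac{1}{f{\left(g \right)} + U} - 32\right) O = \left(\frac{1}{5 - 4} - 32\right) 45 = \left(1^{-1} - 32\right) 45 = \left(1 - 32\right) 45 = \left(-31\right) 45 = -1395$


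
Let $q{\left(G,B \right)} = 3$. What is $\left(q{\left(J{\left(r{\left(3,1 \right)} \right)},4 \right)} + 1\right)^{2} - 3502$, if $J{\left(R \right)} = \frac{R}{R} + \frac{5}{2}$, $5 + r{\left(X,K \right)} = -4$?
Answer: $-3486$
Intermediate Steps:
$r{\left(X,K \right)} = -9$ ($r{\left(X,K \right)} = -5 - 4 = -9$)
$J{\left(R \right)} = \frac{7}{2}$ ($J{\left(R \right)} = 1 + 5 \cdot \frac{1}{2} = 1 + \frac{5}{2} = \frac{7}{2}$)
$\left(q{\left(J{\left(r{\left(3,1 \right)} \right)},4 \right)} + 1\right)^{2} - 3502 = \left(3 + 1\right)^{2} - 3502 = 4^{2} - 3502 = 16 - 3502 = -3486$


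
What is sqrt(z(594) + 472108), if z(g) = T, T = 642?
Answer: 5*sqrt(18910) ≈ 687.57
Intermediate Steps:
z(g) = 642
sqrt(z(594) + 472108) = sqrt(642 + 472108) = sqrt(472750) = 5*sqrt(18910)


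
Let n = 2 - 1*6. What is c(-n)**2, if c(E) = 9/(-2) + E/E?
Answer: 49/4 ≈ 12.250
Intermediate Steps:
n = -4 (n = 2 - 6 = -4)
c(E) = -7/2 (c(E) = 9*(-1/2) + 1 = -9/2 + 1 = -7/2)
c(-n)**2 = (-7/2)**2 = 49/4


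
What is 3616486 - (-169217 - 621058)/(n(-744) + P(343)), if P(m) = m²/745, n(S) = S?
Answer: 1578481143791/436631 ≈ 3.6151e+6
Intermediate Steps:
P(m) = m²/745
3616486 - (-169217 - 621058)/(n(-744) + P(343)) = 3616486 - (-169217 - 621058)/(-744 + (1/745)*343²) = 3616486 - (-790275)/(-744 + (1/745)*117649) = 3616486 - (-790275)/(-744 + 117649/745) = 3616486 - (-790275)/(-436631/745) = 3616486 - (-790275)*(-745)/436631 = 3616486 - 1*588754875/436631 = 3616486 - 588754875/436631 = 1578481143791/436631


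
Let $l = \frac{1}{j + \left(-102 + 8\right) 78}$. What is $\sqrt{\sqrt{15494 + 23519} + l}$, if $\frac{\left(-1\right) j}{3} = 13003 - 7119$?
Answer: $\frac{\sqrt{-694 + 17338896 \sqrt{39013}}}{4164} \approx 14.054$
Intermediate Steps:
$j = -17652$ ($j = - 3 \left(13003 - 7119\right) = \left(-3\right) 5884 = -17652$)
$l = - \frac{1}{24984}$ ($l = \frac{1}{-17652 + \left(-102 + 8\right) 78} = \frac{1}{-17652 - 7332} = \frac{1}{-24984} = - \frac{1}{24984} \approx -4.0026 \cdot 10^{-5}$)
$\sqrt{\sqrt{15494 + 23519} + l} = \sqrt{\sqrt{15494 + 23519} - \frac{1}{24984}} = \sqrt{\sqrt{39013} - \frac{1}{24984}} = \sqrt{- \frac{1}{24984} + \sqrt{39013}}$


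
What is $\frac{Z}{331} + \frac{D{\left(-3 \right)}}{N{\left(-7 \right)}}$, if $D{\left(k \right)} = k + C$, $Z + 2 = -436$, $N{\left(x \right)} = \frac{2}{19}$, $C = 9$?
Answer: $\frac{18429}{331} \approx 55.677$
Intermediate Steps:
$N{\left(x \right)} = \frac{2}{19}$ ($N{\left(x \right)} = 2 \cdot \frac{1}{19} = \frac{2}{19}$)
$Z = -438$ ($Z = -2 - 436 = -438$)
$D{\left(k \right)} = 9 + k$ ($D{\left(k \right)} = k + 9 = 9 + k$)
$\frac{Z}{331} + \frac{D{\left(-3 \right)}}{N{\left(-7 \right)}} = - \frac{438}{331} + \frac{9 - 3}{\frac{2}{19}} = \left(-438\right) \frac{1}{331} + 6 \cdot \frac{19}{2} = - \frac{438}{331} + 57 = \frac{18429}{331}$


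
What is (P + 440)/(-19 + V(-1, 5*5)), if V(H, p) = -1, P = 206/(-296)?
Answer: -65017/2960 ≈ -21.965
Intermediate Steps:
P = -103/148 (P = 206*(-1/296) = -103/148 ≈ -0.69595)
(P + 440)/(-19 + V(-1, 5*5)) = (-103/148 + 440)/(-19 - 1) = (65017/148)/(-20) = -1/20*65017/148 = -65017/2960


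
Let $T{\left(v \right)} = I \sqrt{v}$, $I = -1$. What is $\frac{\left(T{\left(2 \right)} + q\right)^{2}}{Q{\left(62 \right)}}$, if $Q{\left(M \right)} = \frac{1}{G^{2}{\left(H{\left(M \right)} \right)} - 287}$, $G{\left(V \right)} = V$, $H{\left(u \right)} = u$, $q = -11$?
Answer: $437511 + 78254 \sqrt{2} \approx 5.4818 \cdot 10^{5}$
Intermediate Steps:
$T{\left(v \right)} = - \sqrt{v}$
$Q{\left(M \right)} = \frac{1}{-287 + M^{2}}$ ($Q{\left(M \right)} = \frac{1}{M^{2} - 287} = \frac{1}{-287 + M^{2}}$)
$\frac{\left(T{\left(2 \right)} + q\right)^{2}}{Q{\left(62 \right)}} = \frac{\left(- \sqrt{2} - 11\right)^{2}}{\frac{1}{-287 + 62^{2}}} = \frac{\left(-11 - \sqrt{2}\right)^{2}}{\frac{1}{-287 + 3844}} = \frac{\left(-11 - \sqrt{2}\right)^{2}}{\frac{1}{3557}} = \left(-11 - \sqrt{2}\right)^{2} \frac{1}{\frac{1}{3557}} = \left(-11 - \sqrt{2}\right)^{2} \cdot 3557 = 3557 \left(-11 - \sqrt{2}\right)^{2}$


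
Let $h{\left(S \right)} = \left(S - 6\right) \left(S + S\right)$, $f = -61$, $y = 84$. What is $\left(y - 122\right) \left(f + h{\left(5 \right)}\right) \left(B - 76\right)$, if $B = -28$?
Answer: $-280592$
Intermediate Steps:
$h{\left(S \right)} = 2 S \left(-6 + S\right)$ ($h{\left(S \right)} = \left(-6 + S\right) 2 S = 2 S \left(-6 + S\right)$)
$\left(y - 122\right) \left(f + h{\left(5 \right)}\right) \left(B - 76\right) = \left(84 - 122\right) \left(-61 + 2 \cdot 5 \left(-6 + 5\right)\right) \left(-28 - 76\right) = - 38 \left(-61 + 2 \cdot 5 \left(-1\right)\right) \left(-104\right) = - 38 \left(-61 - 10\right) \left(-104\right) = - 38 \left(\left(-71\right) \left(-104\right)\right) = \left(-38\right) 7384 = -280592$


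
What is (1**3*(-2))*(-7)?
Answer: 14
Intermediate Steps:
(1**3*(-2))*(-7) = (1*(-2))*(-7) = -2*(-7) = 14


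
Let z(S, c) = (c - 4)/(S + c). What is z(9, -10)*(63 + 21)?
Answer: 1176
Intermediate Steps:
z(S, c) = (-4 + c)/(S + c)
z(9, -10)*(63 + 21) = ((-4 - 10)/(9 - 10))*(63 + 21) = (-14/(-1))*84 = -1*(-14)*84 = 14*84 = 1176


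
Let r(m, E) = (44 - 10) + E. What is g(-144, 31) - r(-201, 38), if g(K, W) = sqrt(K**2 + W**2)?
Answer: -72 + sqrt(21697) ≈ 75.299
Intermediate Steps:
r(m, E) = 34 + E
g(-144, 31) - r(-201, 38) = sqrt((-144)**2 + 31**2) - (34 + 38) = sqrt(20736 + 961) - 1*72 = sqrt(21697) - 72 = -72 + sqrt(21697)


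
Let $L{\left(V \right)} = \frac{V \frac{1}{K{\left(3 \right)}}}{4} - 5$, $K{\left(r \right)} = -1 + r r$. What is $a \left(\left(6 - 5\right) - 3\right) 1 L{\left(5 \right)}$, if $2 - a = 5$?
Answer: $- \frac{465}{16} \approx -29.063$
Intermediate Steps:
$K{\left(r \right)} = -1 + r^{2}$
$a = -3$ ($a = 2 - 5 = -3$)
$L{\left(V \right)} = -5 + \frac{V}{32}$ ($L{\left(V \right)} = \frac{V \frac{1}{-1 + 3^{2}}}{4} - 5 = \frac{V}{-1 + 9} \cdot \frac{1}{4} - 5 = \frac{V}{8} \cdot \frac{1}{4} - 5 = \frac{V}{32} - 5 = -5 + \frac{V}{32}$)
$a \left(\left(6 - 5\right) - 3\right) 1 L{\left(5 \right)} = - 3 \left(\left(6 - 5\right) - 3\right) 1 \left(-5 + \frac{1}{32} \cdot 5\right) = - 3 \left(1 - 3\right) 1 \left(-5 + \frac{5}{32}\right) = - 3 \left(\left(-2\right) 1\right) \left(- \frac{155}{32}\right) = \left(-3\right) \left(-2\right) \left(- \frac{155}{32}\right) = 6 \left(- \frac{155}{32}\right) = - \frac{465}{16}$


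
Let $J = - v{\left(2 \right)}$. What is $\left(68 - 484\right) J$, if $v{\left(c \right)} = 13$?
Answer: $5408$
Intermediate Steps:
$J = -13$ ($J = \left(-1\right) 13 = -13$)
$\left(68 - 484\right) J = \left(68 - 484\right) \left(-13\right) = \left(-416\right) \left(-13\right) = 5408$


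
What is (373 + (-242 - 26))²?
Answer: 11025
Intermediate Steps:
(373 + (-242 - 26))² = (373 - 268)² = 105² = 11025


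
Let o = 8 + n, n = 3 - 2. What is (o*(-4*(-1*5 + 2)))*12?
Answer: 1296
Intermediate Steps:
n = 1
o = 9 (o = 8 + 1 = 9)
(o*(-4*(-1*5 + 2)))*12 = (9*(-4*(-1*5 + 2)))*12 = (9*(-4*(-5 + 2)))*12 = (9*(-4*(-3)))*12 = (9*12)*12 = 108*12 = 1296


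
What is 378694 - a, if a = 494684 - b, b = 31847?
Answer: -84143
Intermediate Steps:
a = 462837 (a = 494684 - 1*31847 = 494684 - 31847 = 462837)
378694 - a = 378694 - 1*462837 = 378694 - 462837 = -84143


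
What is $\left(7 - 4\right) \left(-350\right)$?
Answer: $-1050$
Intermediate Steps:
$\left(7 - 4\right) \left(-350\right) = 3 \left(-350\right) = -1050$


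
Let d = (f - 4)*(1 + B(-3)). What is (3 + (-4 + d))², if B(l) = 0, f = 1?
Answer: 16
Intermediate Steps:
d = -3 (d = (1 - 4)*(1 + 0) = -3*1 = -3)
(3 + (-4 + d))² = (3 + (-4 - 3))² = (3 - 7)² = (-4)² = 16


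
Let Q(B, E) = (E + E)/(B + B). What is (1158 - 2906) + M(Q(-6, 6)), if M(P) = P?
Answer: -1749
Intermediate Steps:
Q(B, E) = E/B (Q(B, E) = (2*E)/((2*B)) = (2*E)*(1/(2*B)) = E/B)
(1158 - 2906) + M(Q(-6, 6)) = (1158 - 2906) + 6/(-6) = -1748 + 6*(-1/6) = -1748 - 1 = -1749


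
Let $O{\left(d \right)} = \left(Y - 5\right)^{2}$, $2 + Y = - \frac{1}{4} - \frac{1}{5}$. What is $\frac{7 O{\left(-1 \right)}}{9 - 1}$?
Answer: $\frac{155407}{3200} \approx 48.565$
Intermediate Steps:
$Y = - \frac{49}{20}$ ($Y = -2 - \frac{9}{20} = - \frac{49}{20} \approx -2.45$)
$O{\left(d \right)} = \frac{22201}{400}$ ($O{\left(d \right)} = \left(- \frac{49}{20} - 5\right)^{2} = \left(- \frac{149}{20}\right)^{2} = \frac{22201}{400}$)
$\frac{7 O{\left(-1 \right)}}{9 - 1} = \frac{7 \cdot \frac{22201}{400}}{9 - 1} = \frac{155407}{400 \cdot 8} = \frac{155407}{400} \cdot \frac{1}{8} = \frac{155407}{3200}$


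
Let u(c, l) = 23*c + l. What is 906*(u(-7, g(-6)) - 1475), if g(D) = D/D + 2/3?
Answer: -1480706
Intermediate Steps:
g(D) = 5/3 (g(D) = 1 + 2*(1/3) = 1 + 2/3 = 5/3)
u(c, l) = l + 23*c
906*(u(-7, g(-6)) - 1475) = 906*((5/3 + 23*(-7)) - 1475) = 906*((5/3 - 161) - 1475) = 906*(-478/3 - 1475) = 906*(-4903/3) = -1480706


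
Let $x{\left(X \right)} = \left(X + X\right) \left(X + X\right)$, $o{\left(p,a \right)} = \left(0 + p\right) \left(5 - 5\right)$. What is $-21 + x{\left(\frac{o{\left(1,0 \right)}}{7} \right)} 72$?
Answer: $-21$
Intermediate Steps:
$o{\left(p,a \right)} = 0$ ($o{\left(p,a \right)} = p 0 = 0$)
$x{\left(X \right)} = 4 X^{2}$ ($x{\left(X \right)} = 2 X 2 X = 4 X^{2}$)
$-21 + x{\left(\frac{o{\left(1,0 \right)}}{7} \right)} 72 = -21 + 4 \left(\frac{0}{7}\right)^{2} \cdot 72 = -21 + 4 \left(0 \cdot \frac{1}{7}\right)^{2} \cdot 72 = -21 + 4 \cdot 0^{2} \cdot 72 = -21 + 4 \cdot 0 \cdot 72 = -21 + 0 \cdot 72 = -21 + 0 = -21$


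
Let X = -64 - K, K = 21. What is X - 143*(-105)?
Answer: 14930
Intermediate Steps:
X = -85 (X = -64 - 1*21 = -64 - 21 = -85)
X - 143*(-105) = -85 - 143*(-105) = -85 + 15015 = 14930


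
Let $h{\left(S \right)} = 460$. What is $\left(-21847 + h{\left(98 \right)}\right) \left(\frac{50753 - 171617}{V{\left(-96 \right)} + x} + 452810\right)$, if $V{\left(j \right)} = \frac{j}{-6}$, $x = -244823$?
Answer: $- \frac{2370774155306658}{244807} \approx -9.6843 \cdot 10^{9}$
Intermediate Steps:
$V{\left(j \right)} = - \frac{j}{6}$ ($V{\left(j \right)} = j \left(- \frac{1}{6}\right) = - \frac{j}{6}$)
$\left(-21847 + h{\left(98 \right)}\right) \left(\frac{50753 - 171617}{V{\left(-96 \right)} + x} + 452810\right) = \left(-21847 + 460\right) \left(\frac{50753 - 171617}{\left(- \frac{1}{6}\right) \left(-96\right) - 244823} + 452810\right) = - 21387 \left(- \frac{120864}{16 - 244823} + 452810\right) = - 21387 \left(- \frac{120864}{-244807} + 452810\right) = - 21387 \left(\left(-120864\right) \left(- \frac{1}{244807}\right) + 452810\right) = - 21387 \left(\frac{120864}{244807} + 452810\right) = \left(-21387\right) \frac{110851178534}{244807} = - \frac{2370774155306658}{244807}$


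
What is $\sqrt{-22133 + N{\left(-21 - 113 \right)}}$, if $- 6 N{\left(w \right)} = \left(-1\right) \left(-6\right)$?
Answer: $i \sqrt{22134} \approx 148.77 i$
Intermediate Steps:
$N{\left(w \right)} = -1$ ($N{\left(w \right)} = - \frac{\left(-1\right) \left(-6\right)}{6} = \left(- \frac{1}{6}\right) 6 = -1$)
$\sqrt{-22133 + N{\left(-21 - 113 \right)}} = \sqrt{-22133 - 1} = \sqrt{-22134} = i \sqrt{22134}$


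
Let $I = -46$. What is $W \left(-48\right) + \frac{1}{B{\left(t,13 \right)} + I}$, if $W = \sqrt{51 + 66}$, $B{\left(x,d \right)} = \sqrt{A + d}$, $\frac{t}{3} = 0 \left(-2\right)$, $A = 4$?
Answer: $- \frac{46}{2099} - 144 \sqrt{13} - \frac{\sqrt{17}}{2099} \approx -519.22$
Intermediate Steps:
$t = 0$ ($t = 3 \cdot 0 \left(-2\right) = 3 \cdot 0 = 0$)
$B{\left(x,d \right)} = \sqrt{4 + d}$
$W = 3 \sqrt{13}$ ($W = \sqrt{117} = 3 \sqrt{13} \approx 10.817$)
$W \left(-48\right) + \frac{1}{B{\left(t,13 \right)} + I} = 3 \sqrt{13} \left(-48\right) + \frac{1}{\sqrt{4 + 13} - 46} = - 144 \sqrt{13} + \frac{1}{\sqrt{17} - 46} = - 144 \sqrt{13} + \frac{1}{-46 + \sqrt{17}} = \frac{1}{-46 + \sqrt{17}} - 144 \sqrt{13}$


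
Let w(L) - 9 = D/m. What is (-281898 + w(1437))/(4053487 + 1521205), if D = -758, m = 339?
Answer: -95561129/1889820588 ≈ -0.050566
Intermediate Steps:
w(L) = 2293/339 (w(L) = 9 - 758/339 = 2293/339)
(-281898 + w(1437))/(4053487 + 1521205) = (-281898 + 2293/339)/(4053487 + 1521205) = -95561129/339/5574692 = -95561129/339*1/5574692 = -95561129/1889820588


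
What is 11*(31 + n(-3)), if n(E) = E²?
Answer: 440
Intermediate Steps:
11*(31 + n(-3)) = 11*(31 + (-3)²) = 11*(31 + 9) = 11*40 = 440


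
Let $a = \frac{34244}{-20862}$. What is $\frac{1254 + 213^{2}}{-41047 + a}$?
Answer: $- \frac{486324513}{428178379} \approx -1.1358$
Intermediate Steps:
$a = - \frac{17122}{10431}$ ($a = 34244 \left(- \frac{1}{20862}\right) = - \frac{17122}{10431} \approx -1.6415$)
$\frac{1254 + 213^{2}}{-41047 + a} = \frac{1254 + 213^{2}}{-41047 - \frac{17122}{10431}} = \frac{1254 + 45369}{- \frac{428178379}{10431}} = 46623 \left(- \frac{10431}{428178379}\right) = - \frac{486324513}{428178379}$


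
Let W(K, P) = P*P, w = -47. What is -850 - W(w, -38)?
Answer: -2294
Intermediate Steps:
W(K, P) = P²
-850 - W(w, -38) = -850 - 1*(-38)² = -850 - 1*1444 = -850 - 1444 = -2294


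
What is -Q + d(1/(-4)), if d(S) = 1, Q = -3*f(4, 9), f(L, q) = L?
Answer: 13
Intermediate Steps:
Q = -12 (Q = -3*4 = -12)
-Q + d(1/(-4)) = -1*(-12) + 1 = 12 + 1 = 13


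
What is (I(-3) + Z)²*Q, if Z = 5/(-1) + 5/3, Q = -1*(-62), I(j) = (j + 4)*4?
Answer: 248/9 ≈ 27.556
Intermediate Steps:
I(j) = 16 + 4*j (I(j) = (4 + j)*4 = 16 + 4*j)
Q = 62
Z = -10/3 (Z = 5*(-1) + 5*(⅓) = -5 + 5/3 = -10/3 ≈ -3.3333)
(I(-3) + Z)²*Q = ((16 + 4*(-3)) - 10/3)²*62 = ((16 - 12) - 10/3)²*62 = (4 - 10/3)²*62 = (⅔)²*62 = (4/9)*62 = 248/9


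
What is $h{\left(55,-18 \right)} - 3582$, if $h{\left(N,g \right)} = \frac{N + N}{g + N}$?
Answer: $- \frac{132424}{37} \approx -3579.0$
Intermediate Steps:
$h{\left(N,g \right)} = \frac{2 N}{N + g}$
$h{\left(55,-18 \right)} - 3582 = 2 \cdot 55 \frac{1}{55 - 18} - 3582 = 2 \cdot 55 \cdot \frac{1}{37} - 3582 = \frac{110}{37} - 3582 = - \frac{132424}{37}$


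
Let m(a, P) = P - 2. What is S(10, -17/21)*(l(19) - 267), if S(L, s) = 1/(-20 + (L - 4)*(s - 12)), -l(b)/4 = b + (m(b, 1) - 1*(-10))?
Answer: 2653/678 ≈ 3.9130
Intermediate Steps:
m(a, P) = -2 + P
l(b) = -36 - 4*b (l(b) = -4*(b + ((-2 + 1) - 1*(-10))) = -4*(b + (-1 + 10)) = -4*(b + 9) = -4*(9 + b) = -36 - 4*b)
S(L, s) = 1/(-20 + (-12 + s)*(-4 + L)) (S(L, s) = 1/(-20 + (-4 + L)*(-12 + s)) = 1/(-20 + (-12 + s)*(-4 + L)))
S(10, -17/21)*(l(19) - 267) = ((-36 - 4*19) - 267)/(28 - 12*10 - (-68)/21 + 10*(-17/21)) = ((-36 - 76) - 267)/(28 - 120 - (-68)/21 + 10*(-17*1/21)) = (-112 - 267)/(28 - 120 - 4*(-17/21) + 10*(-17/21)) = -379/(28 - 120 + 68/21 - 170/21) = -379/(-678/7) = -7/678*(-379) = 2653/678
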